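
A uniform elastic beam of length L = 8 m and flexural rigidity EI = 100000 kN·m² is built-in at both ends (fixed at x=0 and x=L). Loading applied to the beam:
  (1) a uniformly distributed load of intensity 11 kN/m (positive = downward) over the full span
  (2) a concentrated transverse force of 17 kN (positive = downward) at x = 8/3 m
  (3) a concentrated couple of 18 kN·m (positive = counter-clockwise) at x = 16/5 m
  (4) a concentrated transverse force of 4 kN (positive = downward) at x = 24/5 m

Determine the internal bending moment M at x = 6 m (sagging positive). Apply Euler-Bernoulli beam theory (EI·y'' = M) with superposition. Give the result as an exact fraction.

Load 1 — uniform load w=11 kN/m over full span:
  M_1 = wLx/2 - wL²/12 - wx²/2 = 11·8·6/2 - 11·8²/12 - 11·6²/2 = 22/3 kN·m
Load 2 — point force P=17 kN at a=8/3 m (b=L-a=16/3):
  M_2 = Pa²(a+3b)(L-x)/L³ - Pa²b/L²  [x>a] = 17·(8/3)²·((8/3)+3·(16/3))·(8-6)/8³ - 17·(8/3)²·(16/3)/8² = -34/27 kN·m
Load 3 — applied couple M₀=18 kN·m at a=16/5 m (b=L-a=24/5):
  M_3 = R_Ax - M_A - M₀  [x>a] with R_A=81/25, M_A=54/25 = (81/25)·6 - (54/25) - 18 = -18/25 kN·m
Load 4 — point force P=4 kN at a=24/5 m (b=L-a=16/5):
  M_4 = Pa²(a+3b)(L-x)/L³ - Pa²b/L²  [x>a] = 4·(24/5)²·((24/5)+3·(16/5))·(8-6)/8³ - 4·(24/5)²·(16/5)/8² = 72/125 kN·m
Superposition: M = Σ M_i = 20014/3375 kN·m ≈ 5.930074 kN·m

M(6) = 20014/3375 kN·m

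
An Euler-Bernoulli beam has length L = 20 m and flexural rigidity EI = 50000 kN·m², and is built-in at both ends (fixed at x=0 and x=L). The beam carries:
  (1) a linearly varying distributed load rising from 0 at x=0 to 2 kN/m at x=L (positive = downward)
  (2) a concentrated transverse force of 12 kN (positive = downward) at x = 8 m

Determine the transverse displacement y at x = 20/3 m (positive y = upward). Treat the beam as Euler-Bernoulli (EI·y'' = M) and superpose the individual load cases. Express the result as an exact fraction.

Load 1 — triangular load w₀=2 kN/m (0→w₀ over full span):
  y_1 = -w₀x²(L-x)²(x+2L)/(120LEI) = -2·(20/3)²·(20-(20/3))²·((20/3)+2·20)/(120·20·50000) = -112/18225 m
Load 2 — point force P=12 kN at a=8 m (b=L-a=12):
  y_2 = -Pb²x²(3aL-(3a+b)x)/(6L³EI)  [x≤a] = -12·12²·(20/3)²·(3·8·20-(3·8+12)·(20/3))/(6·20³·50000) = -24/3125 m
Superposition: y = Σ y_i = -31496/2278125 m ≈ -0.013825 m

y(20/3) = -31496/2278125 m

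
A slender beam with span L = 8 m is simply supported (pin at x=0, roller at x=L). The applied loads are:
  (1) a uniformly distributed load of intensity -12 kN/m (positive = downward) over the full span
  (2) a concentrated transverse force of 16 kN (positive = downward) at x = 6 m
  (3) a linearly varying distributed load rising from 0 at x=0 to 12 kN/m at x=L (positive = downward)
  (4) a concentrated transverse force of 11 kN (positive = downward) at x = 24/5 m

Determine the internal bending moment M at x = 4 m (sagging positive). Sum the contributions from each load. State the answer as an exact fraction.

Load 1 — uniform load w=-12 kN/m over full span:
  M_1 = wx(L-x)/2 = (-12)·4·(8-4)/2 = -96 kN·m
Load 2 — point force P=16 kN at a=6 m (b=L-a=2):
  M_2 = Pbx/L  [x≤a] = 16·2·4/8 = 16 kN·m
Load 3 — triangular load w₀=12 kN/m (0→w₀ over full span):
  M_3 = w₀Lx/6 - w₀x³/(6L) = 12·8·4/6 - 12·4³/(6·8) = 48 kN·m
Load 4 — point force P=11 kN at a=24/5 m (b=L-a=16/5):
  M_4 = Pbx/L  [x≤a] = 11·(16/5)·4/8 = 88/5 kN·m
Superposition: M = Σ M_i = -72/5 kN·m ≈ -14.400000 kN·m

M(4) = -72/5 kN·m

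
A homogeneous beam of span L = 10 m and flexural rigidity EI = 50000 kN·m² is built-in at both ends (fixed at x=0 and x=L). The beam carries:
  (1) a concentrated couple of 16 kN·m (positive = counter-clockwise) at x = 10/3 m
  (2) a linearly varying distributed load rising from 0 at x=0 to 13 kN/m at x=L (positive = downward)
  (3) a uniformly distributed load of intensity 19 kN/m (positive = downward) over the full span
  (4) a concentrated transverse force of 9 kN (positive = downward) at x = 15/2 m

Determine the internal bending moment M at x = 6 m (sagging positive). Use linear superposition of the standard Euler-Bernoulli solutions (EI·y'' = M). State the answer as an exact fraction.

Load 1 — applied couple M₀=16 kN·m at a=10/3 m (b=L-a=20/3):
  M_1 = R_Ax - M_A - M₀  [x>a] with R_A=32/15, M_A=0 = (32/15)·6 - 0 - 16 = -16/5 kN·m
Load 2 — triangular load w₀=13 kN/m (0→w₀ over full span):
  M_2 = 3w₀Lx/20 - w₀L²/30 - w₀x³/(6L) = 3·13·10·6/20 - 13·10²/30 - 13·6³/(6·10) = 403/15 kN·m
Load 3 — uniform load w=19 kN/m over full span:
  M_3 = wLx/2 - wL²/12 - wx²/2 = 19·10·6/2 - 19·10²/12 - 19·6²/2 = 209/3 kN·m
Load 4 — point force P=9 kN at a=15/2 m (b=L-a=5/2):
  M_4 = Pb²(3a+b)x/L³ - Pab²/L²  [x≤a] = 9·(5/2)²·(3·(15/2)+(5/2))·6/10³ - 9·(15/2)·(5/2)²/10² = 135/32 kN·m
Superposition: M = Σ M_i = 9365/96 kN·m ≈ 97.552083 kN·m

M(6) = 9365/96 kN·m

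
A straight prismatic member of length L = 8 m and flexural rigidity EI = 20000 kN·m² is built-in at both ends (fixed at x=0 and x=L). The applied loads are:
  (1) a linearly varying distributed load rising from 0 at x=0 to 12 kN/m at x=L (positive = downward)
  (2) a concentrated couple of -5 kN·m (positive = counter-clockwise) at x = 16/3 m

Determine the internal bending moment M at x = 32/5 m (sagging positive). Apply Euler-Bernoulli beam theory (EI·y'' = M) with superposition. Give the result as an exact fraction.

M(32/5) = 884/375 kN·m

Load 1 — triangular load w₀=12 kN/m (0→w₀ over full span):
  M_1 = 3w₀Lx/20 - w₀L²/30 - w₀x³/(6L) = 3·12·8·(32/5)/20 - 12·8²/30 - 12·(32/5)³/(6·8) = 128/125 kN·m
Load 2 — applied couple M₀=-5 kN·m at a=16/3 m (b=L-a=8/3):
  M_2 = R_Ax - M_A - M₀  [x>a] with R_A=-5/6, M_A=-5/3 = (-5/6)·(32/5) - (-5/3) - (-5) = 4/3 kN·m
Superposition: M = Σ M_i = 884/375 kN·m ≈ 2.357333 kN·m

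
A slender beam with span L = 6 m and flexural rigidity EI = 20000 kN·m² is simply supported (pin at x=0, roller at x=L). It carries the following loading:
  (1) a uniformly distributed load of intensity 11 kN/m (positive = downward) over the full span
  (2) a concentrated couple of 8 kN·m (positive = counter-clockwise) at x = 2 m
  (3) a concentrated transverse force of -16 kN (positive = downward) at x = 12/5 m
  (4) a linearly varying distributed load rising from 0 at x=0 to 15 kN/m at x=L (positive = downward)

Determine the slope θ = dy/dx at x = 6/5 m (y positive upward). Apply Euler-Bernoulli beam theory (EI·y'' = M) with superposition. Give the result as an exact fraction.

Load 1 — uniform load w=11 kN/m over full span:
  θ_1 = -w(L³-6Lx²+4x³)/(24EI) = -11·(6³-6·6·(6/5)²+4·(6/5)³)/(24·20000) = -9801/2500000 rad
Load 2 — applied couple M₀=8 kN·m at a=2 m (b=L-a=4):
  θ_2 = (M₀x²/(2L)+C₁)/EI  [x≤a] with C₁=M₀(3b²-L²)/(6L)=8/3 = (8·(6/5)²/(2·6)+(8/3))/20000 = 17/93750 rad
Load 3 — point force P=-16 kN at a=12/5 m (b=L-a=18/5):
  θ_3 = -Pb(L²-b²-3x²)/(6LEI)  [x≤a] = -(-16)·(18/5)·(6²-(18/5)²-3·(6/5)²)/(6·6·20000) = 117/78125 rad
Load 4 — triangular load w₀=15 kN/m (0→w₀ over full span):
  θ_4 = -w₀(7L⁴-30L²x²+15x⁴)/(360LEI) = -15·(7·6⁴-30·6²·(6/5)²+15·(6/5)⁴)/(360·6·20000) = -819/312500 rad
Superposition: θ = Σ θ_i = -36467/7500000 rad ≈ -0.004862 rad

θ(6/5) = -36467/7500000 rad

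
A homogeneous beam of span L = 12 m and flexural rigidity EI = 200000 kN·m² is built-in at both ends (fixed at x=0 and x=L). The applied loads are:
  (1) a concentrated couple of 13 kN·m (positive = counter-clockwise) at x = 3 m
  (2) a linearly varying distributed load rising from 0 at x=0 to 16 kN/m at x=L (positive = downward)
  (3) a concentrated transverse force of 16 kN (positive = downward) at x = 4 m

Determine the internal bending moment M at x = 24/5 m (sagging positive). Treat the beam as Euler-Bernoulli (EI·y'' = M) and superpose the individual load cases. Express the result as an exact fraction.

M(24/5) = 860327/18000 kN·m

Load 1 — applied couple M₀=13 kN·m at a=3 m (b=L-a=9):
  M_1 = R_Ax - M_A - M₀  [x>a] with R_A=39/32, M_A=-39/16 = (39/32)·(24/5) - (-39/16) - 13 = -377/80 kN·m
Load 2 — triangular load w₀=16 kN/m (0→w₀ over full span):
  M_2 = 3w₀Lx/20 - w₀L²/30 - w₀x³/(6L) = 3·16·12·(24/5)/20 - 16·12²/30 - 16·(24/5)³/(6·12) = 4608/125 kN·m
Load 3 — point force P=16 kN at a=4 m (b=L-a=8):
  M_3 = Pa²(a+3b)(L-x)/L³ - Pa²b/L²  [x>a] = 16·4²·(4+3·8)·(12-(24/5))/12³ - 16·4²·8/12² = 704/45 kN·m
Superposition: M = Σ M_i = 860327/18000 kN·m ≈ 47.795944 kN·m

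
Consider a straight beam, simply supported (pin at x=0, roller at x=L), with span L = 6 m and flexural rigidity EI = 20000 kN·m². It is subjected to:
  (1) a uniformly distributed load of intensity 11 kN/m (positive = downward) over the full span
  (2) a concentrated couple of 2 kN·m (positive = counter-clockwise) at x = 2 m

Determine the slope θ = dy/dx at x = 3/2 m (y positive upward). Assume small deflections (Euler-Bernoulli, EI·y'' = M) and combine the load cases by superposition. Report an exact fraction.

θ(3/2) = -3217/960000 rad

Load 1 — uniform load w=11 kN/m over full span:
  θ_1 = -w(L³-6Lx²+4x³)/(24EI) = -11·(6³-6·6·(3/2)²+4·(3/2)³)/(24·20000) = -1089/320000 rad
Load 2 — applied couple M₀=2 kN·m at a=2 m (b=L-a=4):
  θ_2 = (M₀x²/(2L)+C₁)/EI  [x≤a] with C₁=M₀(3b²-L²)/(6L)=2/3 = (2·(3/2)²/(2·6)+(2/3))/20000 = 1/19200 rad
Superposition: θ = Σ θ_i = -3217/960000 rad ≈ -0.003351 rad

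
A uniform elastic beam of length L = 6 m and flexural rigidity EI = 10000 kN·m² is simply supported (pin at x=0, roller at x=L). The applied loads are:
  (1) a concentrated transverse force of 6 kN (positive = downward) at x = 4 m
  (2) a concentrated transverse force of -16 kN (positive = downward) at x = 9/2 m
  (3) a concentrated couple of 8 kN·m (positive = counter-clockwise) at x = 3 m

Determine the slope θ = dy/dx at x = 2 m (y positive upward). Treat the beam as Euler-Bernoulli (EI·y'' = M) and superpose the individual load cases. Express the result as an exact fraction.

Load 1 — point force P=6 kN at a=4 m (b=L-a=2):
  θ_1 = -Pb(L²-b²-3x²)/(6LEI)  [x≤a] = -6·2·(6²-2²-3·2²)/(6·6·10000) = -1/1500 rad
Load 2 — point force P=-16 kN at a=9/2 m (b=L-a=3/2):
  θ_2 = -Pb(L²-b²-3x²)/(6LEI)  [x≤a] = -(-16)·(3/2)·(6²-(3/2)²-3·2²)/(6·6·10000) = 29/20000 rad
Load 3 — applied couple M₀=8 kN·m at a=3 m (b=L-a=3):
  θ_3 = (M₀x²/(2L)+C₁)/EI  [x≤a] with C₁=M₀(3b²-L²)/(6L)=-2 = (8·2²/(2·6)+(-2))/10000 = 1/15000 rad
Superposition: θ = Σ θ_i = 17/20000 rad ≈ 0.000850 rad

θ(2) = 17/20000 rad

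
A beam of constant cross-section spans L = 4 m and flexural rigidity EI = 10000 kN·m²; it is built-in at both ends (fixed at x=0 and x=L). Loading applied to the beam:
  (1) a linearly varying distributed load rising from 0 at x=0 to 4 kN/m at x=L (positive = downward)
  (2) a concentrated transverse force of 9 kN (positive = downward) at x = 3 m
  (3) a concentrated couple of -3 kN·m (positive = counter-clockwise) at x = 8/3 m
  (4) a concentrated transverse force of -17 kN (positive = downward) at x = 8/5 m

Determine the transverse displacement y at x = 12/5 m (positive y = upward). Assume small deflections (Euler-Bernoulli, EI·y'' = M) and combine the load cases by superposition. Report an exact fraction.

y(12/5) = 182701/937500000 m

Load 1 — triangular load w₀=4 kN/m (0→w₀ over full span):
  y_1 = -w₀x²(L-x)²(x+2L)/(120LEI) = -4·(12/5)²·(4-(12/5))²·((12/5)+2·4)/(120·4·10000) = -1248/9765625 m
Load 2 — point force P=9 kN at a=3 m (b=L-a=1):
  y_2 = -Pb²x²(3aL-(3a+b)x)/(6L³EI)  [x≤a] = -9·1²·(12/5)²·(3·3·4-(3·3+1)·(12/5))/(6·4³·10000) = -81/500000 m
Load 3 — applied couple M₀=-3 kN·m at a=8/3 m (b=L-a=4/3):
  y_3 = (R_Ax³/6 - M_Ax²/2)/EI  [x≤a] with R_A=-1, M_A=-1 = ((-1)·(12/5)³/6 - (-1)·(12/5)²/2)/10000 = 9/156250 m
Load 4 — point force P=-17 kN at a=8/5 m (b=L-a=12/5):
  y_4 = -Pa²(L-x)²(3bL-(3b+a)(L-x))/(6L³EI)  [x>a] = -(-17)·(8/5)²·(4-(12/5))²·(3·(12/5)·4-(3·(12/5)+(8/5))·(4-(12/5)))/(6·4³·10000) = 12512/29296875 m
Superposition: y = Σ y_i = 182701/937500000 m ≈ 0.000195 m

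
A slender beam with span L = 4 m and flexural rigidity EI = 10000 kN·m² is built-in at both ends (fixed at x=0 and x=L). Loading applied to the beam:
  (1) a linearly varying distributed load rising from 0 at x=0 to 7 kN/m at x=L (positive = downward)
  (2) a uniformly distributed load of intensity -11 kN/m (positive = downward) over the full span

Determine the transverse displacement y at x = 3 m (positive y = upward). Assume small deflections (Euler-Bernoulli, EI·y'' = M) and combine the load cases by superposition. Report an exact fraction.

y(3) = 429/1600000 m

Load 1 — triangular load w₀=7 kN/m (0→w₀ over full span):
  y_1 = -w₀x²(L-x)²(x+2L)/(120LEI) = -7·3²·(4-3)²·(3+2·4)/(120·4·10000) = -231/1600000 m
Load 2 — uniform load w=-11 kN/m over full span:
  y_2 = -wx²(L-x)²/(24EI) = -(-11)·3²·(4-3)²/(24·10000) = 33/80000 m
Superposition: y = Σ y_i = 429/1600000 m ≈ 0.000268 m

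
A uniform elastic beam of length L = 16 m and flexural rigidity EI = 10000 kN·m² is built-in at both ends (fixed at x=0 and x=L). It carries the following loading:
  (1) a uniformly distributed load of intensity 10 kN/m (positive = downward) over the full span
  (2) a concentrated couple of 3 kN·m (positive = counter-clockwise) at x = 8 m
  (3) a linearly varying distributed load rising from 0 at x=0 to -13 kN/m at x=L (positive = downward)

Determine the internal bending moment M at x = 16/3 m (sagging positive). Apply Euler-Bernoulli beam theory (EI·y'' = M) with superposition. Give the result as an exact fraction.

M(16/3) = 59839/1620 kN·m

Load 1 — uniform load w=10 kN/m over full span:
  M_1 = wLx/2 - wL²/12 - wx²/2 = 10·16·(16/3)/2 - 10·16²/12 - 10·(16/3)²/2 = 640/9 kN·m
Load 2 — applied couple M₀=3 kN·m at a=8 m (b=L-a=8):
  M_2 = R_Ax - M_A  [x≤a] with R_A=9/32, M_A=3/4 = (9/32)·(16/3) - (3/4) = 3/4 kN·m
Load 3 — triangular load w₀=-13 kN/m (0→w₀ over full span):
  M_3 = 3w₀Lx/20 - w₀L²/30 - w₀x³/(6L) = 3·(-13)·16·(16/3)/20 - (-13)·16²/30 - (-13)·(16/3)³/(6·16) = -14144/405 kN·m
Superposition: M = Σ M_i = 59839/1620 kN·m ≈ 36.937654 kN·m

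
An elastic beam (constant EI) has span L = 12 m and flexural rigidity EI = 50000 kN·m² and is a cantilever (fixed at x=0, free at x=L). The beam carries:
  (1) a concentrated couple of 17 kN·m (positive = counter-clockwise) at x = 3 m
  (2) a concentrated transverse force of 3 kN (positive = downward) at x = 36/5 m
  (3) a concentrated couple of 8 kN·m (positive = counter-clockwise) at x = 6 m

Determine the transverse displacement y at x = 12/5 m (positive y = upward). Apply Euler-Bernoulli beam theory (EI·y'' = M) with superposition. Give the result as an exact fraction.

Load 1 — applied couple M₀=17 kN·m at a=3 m (b=L-a=9):
  y_1 = M₀x²/(2EI)  [x≤a] = 17·(12/5)²/(2·50000) = 153/156250 m
Load 2 — point force P=3 kN at a=36/5 m (b=L-a=24/5):
  y_2 = -Px²(3a-x)/(6EI)  [x≤a] = -3·(12/5)²·(3·(36/5)-(12/5))/(6·50000) = -432/390625 m
Load 3 — applied couple M₀=8 kN·m at a=6 m (b=L-a=6):
  y_3 = M₀x²/(2EI)  [x≤a] = 8·(12/5)²/(2·50000) = 36/78125 m
Superposition: y = Σ y_i = 261/781250 m ≈ 0.000334 m

y(12/5) = 261/781250 m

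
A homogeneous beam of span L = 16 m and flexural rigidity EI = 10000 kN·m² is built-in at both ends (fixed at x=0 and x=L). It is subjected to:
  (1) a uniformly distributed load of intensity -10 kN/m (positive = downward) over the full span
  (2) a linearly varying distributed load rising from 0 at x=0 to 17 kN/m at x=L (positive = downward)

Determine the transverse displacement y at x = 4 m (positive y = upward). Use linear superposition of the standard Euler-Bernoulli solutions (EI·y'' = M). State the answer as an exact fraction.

y(4) = 141/6250 m

Load 1 — uniform load w=-10 kN/m over full span:
  y_1 = -wx²(L-x)²/(24EI) = -(-10)·4²·(16-4)²/(24·10000) = 12/125 m
Load 2 — triangular load w₀=17 kN/m (0→w₀ over full span):
  y_2 = -w₀x²(L-x)²(x+2L)/(120LEI) = -17·4²·(16-4)²·(4+2·16)/(120·16·10000) = -459/6250 m
Superposition: y = Σ y_i = 141/6250 m ≈ 0.022560 m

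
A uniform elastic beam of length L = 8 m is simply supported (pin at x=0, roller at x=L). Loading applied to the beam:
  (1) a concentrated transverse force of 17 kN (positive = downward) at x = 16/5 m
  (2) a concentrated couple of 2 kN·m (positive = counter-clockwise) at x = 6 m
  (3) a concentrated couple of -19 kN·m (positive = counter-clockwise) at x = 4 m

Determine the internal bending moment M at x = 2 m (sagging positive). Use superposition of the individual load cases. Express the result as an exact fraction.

Load 1 — point force P=17 kN at a=16/5 m (b=L-a=24/5):
  M_1 = Pbx/L  [x≤a] = 17·(24/5)·2/8 = 102/5 kN·m
Load 2 — applied couple M₀=2 kN·m at a=6 m (b=L-a=2):
  M_2 = M₀x/L  [x≤a] = 2·2/8 = 1/2 kN·m
Load 3 — applied couple M₀=-19 kN·m at a=4 m (b=L-a=4):
  M_3 = M₀x/L  [x≤a] = (-19)·2/8 = -19/4 kN·m
Superposition: M = Σ M_i = 323/20 kN·m ≈ 16.150000 kN·m

M(2) = 323/20 kN·m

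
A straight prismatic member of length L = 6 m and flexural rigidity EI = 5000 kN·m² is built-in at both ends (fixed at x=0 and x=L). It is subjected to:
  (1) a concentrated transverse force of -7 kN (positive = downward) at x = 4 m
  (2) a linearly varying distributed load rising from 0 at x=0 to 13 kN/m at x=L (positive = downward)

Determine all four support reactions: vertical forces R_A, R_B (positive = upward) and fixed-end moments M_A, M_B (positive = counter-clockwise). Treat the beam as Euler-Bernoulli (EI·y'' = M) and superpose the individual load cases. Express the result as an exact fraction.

R_A = 2669/270 kN, M_A = 562/45 kN·m, R_B = 5971/270 kN, M_B = -773/45 kN·m

Load 1 — point force P=-7 kN at a=4 m (b=L-a=2):
  R_A = Pb²(3a+b)/L³ = (-7)·2²·(3·4+2)/6³ = -49/27 kN
  M_A = Pab²/L² = (-7)·4·2²/6² = -28/9 kN·m
  R_B = Pa²(a+3b)/L³ = (-7)·4²·(4+3·2)/6³ = -140/27 kN
  M_B = -Pa²b/L² = -(-7)·4²·2/6² = 56/9 kN·m
Load 2 — triangular load w₀=13 kN/m (0→w₀ over full span):
  R_A = 3w₀L/20 = 3·13·6/20 = 117/10 kN
  M_A = w₀L²/30 = 13·6²/30 = 78/5 kN·m
  R_B = 7w₀L/20 = 7·13·6/20 = 273/10 kN
  M_B = -w₀L²/20 = -13·6²/20 = -117/5 kN·m
Superposition: R_A = 2669/270 kN, M_A = 562/45 kN·m, R_B = 5971/270 kN, M_B = -773/45 kN·m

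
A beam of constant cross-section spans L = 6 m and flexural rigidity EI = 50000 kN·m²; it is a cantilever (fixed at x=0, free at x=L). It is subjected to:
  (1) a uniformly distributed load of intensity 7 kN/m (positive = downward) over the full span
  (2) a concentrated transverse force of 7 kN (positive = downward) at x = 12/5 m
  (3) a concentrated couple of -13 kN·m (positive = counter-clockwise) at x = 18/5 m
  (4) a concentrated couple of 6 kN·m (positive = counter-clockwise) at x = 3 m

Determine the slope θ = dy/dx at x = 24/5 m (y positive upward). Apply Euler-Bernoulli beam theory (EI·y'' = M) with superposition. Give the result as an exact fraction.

Load 1 — uniform load w=7 kN/m over full span:
  θ_1 = -wx(x²-3Lx+3L²)/(6EI) = -7·(24/5)·((24/5)²-3·6·(24/5)+3·6²)/(6·50000) = -1953/390625 rad
Load 2 — point force P=7 kN at a=12/5 m (b=L-a=18/5):
  θ_2 = -Pa²/(2EI)  [x>a] = -7·(12/5)²/(2·50000) = -63/156250 rad
Load 3 — applied couple M₀=-13 kN·m at a=18/5 m (b=L-a=12/5):
  θ_3 = M₀a/EI  [x>a] = (-13)·(18/5)/50000 = -117/125000 rad
Load 4 — applied couple M₀=6 kN·m at a=3 m (b=L-a=3):
  θ_4 = M₀a/EI  [x>a] = 6·3/50000 = 9/25000 rad
Superposition: θ = Σ θ_i = -4671/781250 rad ≈ -0.005979 rad

θ(24/5) = -4671/781250 rad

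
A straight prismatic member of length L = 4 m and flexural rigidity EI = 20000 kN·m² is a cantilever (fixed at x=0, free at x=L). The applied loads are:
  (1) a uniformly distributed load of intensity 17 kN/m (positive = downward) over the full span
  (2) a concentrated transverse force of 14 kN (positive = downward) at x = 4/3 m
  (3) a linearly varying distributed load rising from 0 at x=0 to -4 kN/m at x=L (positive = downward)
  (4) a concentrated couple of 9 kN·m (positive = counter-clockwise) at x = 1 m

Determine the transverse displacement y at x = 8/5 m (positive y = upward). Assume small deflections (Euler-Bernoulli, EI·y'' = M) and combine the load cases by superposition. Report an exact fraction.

Load 1 — uniform load w=17 kN/m over full span:
  y_1 = -wx²(x²-4Lx+6L²)/(24EI) = -17·(8/5)²·((8/5)²-4·4·(8/5)+6·4²)/(24·20000) = -2584/390625 m
Load 2 — point force P=14 kN at a=4/3 m (b=L-a=8/3):
  y_2 = -Pa²(3x-a)/(6EI)  [x>a] = -14·(4/3)²·(3·(8/5)-(4/3))/(6·20000) = -182/253125 m
Load 3 — triangular load w₀=-4 kN/m (0→w₀ over full span):
  y_3 = (w₀Lx³/12-w₀L²x²/6-w₀x⁵/(120L))/EI = ((-4)·4·(8/5)³/12-(-4)·4²·(8/5)²/6-(-4)·(8/5)⁵/(120·4))/20000 = 32128/29296875 m
Load 4 — applied couple M₀=9 kN·m at a=1 m (b=L-a=3):
  y_4 = M₀a(2x-a)/(2EI)  [x>a] = 9·1·(2·(8/5)-1)/(2·20000) = 99/200000 m
Superposition: y = Σ y_i = -290709841/50625000000 m ≈ -0.005742 m

y(8/5) = -290709841/50625000000 m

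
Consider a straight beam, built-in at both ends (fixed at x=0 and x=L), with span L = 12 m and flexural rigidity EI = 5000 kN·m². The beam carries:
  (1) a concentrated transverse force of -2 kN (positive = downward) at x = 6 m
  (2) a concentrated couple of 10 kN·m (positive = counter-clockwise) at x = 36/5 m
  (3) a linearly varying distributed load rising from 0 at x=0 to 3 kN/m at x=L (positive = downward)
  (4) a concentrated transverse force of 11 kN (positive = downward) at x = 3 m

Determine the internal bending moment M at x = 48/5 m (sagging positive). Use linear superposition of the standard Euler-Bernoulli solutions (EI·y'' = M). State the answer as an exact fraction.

M(48/5) = -5133/2000 kN·m

Load 1 — point force P=-2 kN at a=6 m (b=L-a=6):
  M_1 = Pa²(a+3b)(L-x)/L³ - Pa²b/L²  [x>a] = (-2)·6²·(6+3·6)·(12-(48/5))/12³ - (-2)·6²·6/12² = 3/5 kN·m
Load 2 — applied couple M₀=10 kN·m at a=36/5 m (b=L-a=24/5):
  M_2 = R_Ax - M_A - M₀  [x>a] with R_A=6/5, M_A=16/5 = (6/5)·(48/5) - (16/5) - 10 = -42/25 kN·m
Load 3 — triangular load w₀=3 kN/m (0→w₀ over full span):
  M_3 = 3w₀Lx/20 - w₀L²/30 - w₀x³/(6L) = 3·3·12·(48/5)/20 - 3·12²/30 - 3·(48/5)³/(6·12) = 72/125 kN·m
Load 4 — point force P=11 kN at a=3 m (b=L-a=9):
  M_4 = Pa²(a+3b)(L-x)/L³ - Pa²b/L²  [x>a] = 11·3²·(3+3·9)·(12-(48/5))/12³ - 11·3²·9/12² = -33/16 kN·m
Superposition: M = Σ M_i = -5133/2000 kN·m ≈ -2.566500 kN·m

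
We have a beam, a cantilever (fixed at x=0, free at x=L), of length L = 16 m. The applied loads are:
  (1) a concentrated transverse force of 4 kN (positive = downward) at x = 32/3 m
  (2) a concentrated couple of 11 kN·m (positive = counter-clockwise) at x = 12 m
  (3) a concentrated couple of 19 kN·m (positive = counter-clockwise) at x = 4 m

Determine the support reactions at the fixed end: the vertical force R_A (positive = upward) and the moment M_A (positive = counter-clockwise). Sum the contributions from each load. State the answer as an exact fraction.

R_A = 4 kN, M_A = 38/3 kN·m

Load 1 — point force P=4 kN at a=32/3 m (b=L-a=16/3):
  R_A = P = 4 kN
  M_A = Pa = 4·(32/3) = 128/3 kN·m
Load 2 — applied couple M₀=11 kN·m at a=12 m (b=L-a=4):
  R_A = 0 kN
  M_A = -M₀ = -11 kN·m
Load 3 — applied couple M₀=19 kN·m at a=4 m (b=L-a=12):
  R_A = 0 kN
  M_A = -M₀ = -19 kN·m
Superposition: R_A = 4 kN, M_A = 38/3 kN·m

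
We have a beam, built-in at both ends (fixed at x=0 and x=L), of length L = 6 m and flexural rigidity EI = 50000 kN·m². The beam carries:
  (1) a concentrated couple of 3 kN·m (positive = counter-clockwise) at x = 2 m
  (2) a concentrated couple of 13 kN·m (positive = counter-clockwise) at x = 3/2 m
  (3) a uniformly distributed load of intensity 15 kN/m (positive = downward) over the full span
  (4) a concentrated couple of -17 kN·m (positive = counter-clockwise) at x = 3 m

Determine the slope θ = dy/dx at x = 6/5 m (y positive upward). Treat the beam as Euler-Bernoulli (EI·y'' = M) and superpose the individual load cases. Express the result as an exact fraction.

θ(6/5) = -117/312500 rad

Load 1 — applied couple M₀=3 kN·m at a=2 m (b=L-a=4):
  θ_1 = (R_Ax²/2 - M_Ax)/EI  [x≤a] with R_A=2/3, M_A=0 = ((2/3)·(6/5)²/2 - 0·(6/5))/50000 = 3/312500 rad
Load 2 — applied couple M₀=13 kN·m at a=3/2 m (b=L-a=9/2):
  θ_2 = (R_Ax²/2 - M_Ax)/EI  [x≤a] with R_A=39/16, M_A=-39/16 = ((39/16)·(6/5)²/2 - (-39/16)·(6/5))/50000 = 117/1250000 rad
Load 3 — uniform load w=15 kN/m over full span:
  θ_3 = -wx(L-x)(L-2x)/(12EI) = -15·(6/5)·(6-(6/5))·(6-2·(6/5))/(12·50000) = -81/156250 rad
Load 4 — applied couple M₀=-17 kN·m at a=3 m (b=L-a=3):
  θ_4 = (R_Ax²/2 - M_Ax)/EI  [x≤a] with R_A=-17/4, M_A=-17/4 = ((-17/4)·(6/5)²/2 - (-17/4)·(6/5))/50000 = 51/1250000 rad
Superposition: θ = Σ θ_i = -117/312500 rad ≈ -0.000374 rad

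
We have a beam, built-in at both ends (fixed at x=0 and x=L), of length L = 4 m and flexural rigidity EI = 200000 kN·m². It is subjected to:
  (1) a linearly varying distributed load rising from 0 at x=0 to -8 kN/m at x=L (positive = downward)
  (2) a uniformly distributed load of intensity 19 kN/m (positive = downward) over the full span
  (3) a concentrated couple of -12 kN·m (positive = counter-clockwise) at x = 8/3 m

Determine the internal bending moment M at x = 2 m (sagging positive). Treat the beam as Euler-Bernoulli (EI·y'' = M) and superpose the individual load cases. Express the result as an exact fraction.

M(2) = 6 kN·m

Load 1 — triangular load w₀=-8 kN/m (0→w₀ over full span):
  M_1 = 3w₀Lx/20 - w₀L²/30 - w₀x³/(6L) = 3·(-8)·4·2/20 - (-8)·4²/30 - (-8)·2³/(6·4) = -8/3 kN·m
Load 2 — uniform load w=19 kN/m over full span:
  M_2 = wLx/2 - wL²/12 - wx²/2 = 19·4·2/2 - 19·4²/12 - 19·2²/2 = 38/3 kN·m
Load 3 — applied couple M₀=-12 kN·m at a=8/3 m (b=L-a=4/3):
  M_3 = R_Ax - M_A  [x≤a] with R_A=-4, M_A=-4 = (-4)·2 - (-4) = -4 kN·m
Superposition: M = Σ M_i = 6 kN·m ≈ 6.000000 kN·m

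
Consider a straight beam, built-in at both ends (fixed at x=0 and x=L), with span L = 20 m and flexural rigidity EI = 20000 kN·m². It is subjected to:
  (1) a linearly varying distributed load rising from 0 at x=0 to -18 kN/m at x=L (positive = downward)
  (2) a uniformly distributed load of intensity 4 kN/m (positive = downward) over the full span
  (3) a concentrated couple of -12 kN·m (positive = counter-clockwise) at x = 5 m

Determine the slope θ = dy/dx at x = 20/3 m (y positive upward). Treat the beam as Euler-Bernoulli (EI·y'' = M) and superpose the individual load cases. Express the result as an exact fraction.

Load 1 — triangular load w₀=-18 kN/m (0→w₀ over full span):
  θ_1 = -w₀(2x(L-x)(L-2x)(x+2L)+x²(L-x)²)/(120LEI) = -(-18)·(2·(20/3)·(20-(20/3))·(20-2·(20/3))·((20/3)+2·20)+(20/3)²·(20-(20/3))²)/(120·20·20000) = 16/675 rad
Load 2 — uniform load w=4 kN/m over full span:
  θ_2 = -wx(L-x)(L-2x)/(12EI) = -4·(20/3)·(20-(20/3))·(20-2·(20/3))/(12·20000) = -4/405 rad
Load 3 — applied couple M₀=-12 kN·m at a=5 m (b=L-a=15):
  θ_3 = (R_Ax²/2 - M_Ax - M₀(x-a))/EI  [x>a] with R_A=-27/40, M_A=9/4 = ((-27/40)·(20/3)²/2 - (9/4)·(20/3) - (-12)·((20/3)-5))/20000 = -1/2000 rad
Superposition: θ = Σ θ_i = 2159/162000 rad ≈ 0.013327 rad

θ(20/3) = 2159/162000 rad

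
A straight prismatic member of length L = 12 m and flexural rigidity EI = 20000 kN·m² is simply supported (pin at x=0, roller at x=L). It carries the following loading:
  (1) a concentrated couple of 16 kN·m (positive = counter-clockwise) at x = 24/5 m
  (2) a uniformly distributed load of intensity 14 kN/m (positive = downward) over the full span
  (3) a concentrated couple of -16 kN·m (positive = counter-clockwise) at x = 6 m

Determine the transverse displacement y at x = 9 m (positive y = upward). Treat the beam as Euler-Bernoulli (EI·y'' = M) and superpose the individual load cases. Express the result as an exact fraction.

Load 1 — applied couple M₀=16 kN·m at a=24/5 m (b=L-a=36/5):
  y_1 = (M₀x³/(6L)-M₀(x-a)²/2+C₁x)/EI  [x>a] with C₁=M₀(3b²-L²)/(6L)=64/25 = (16·9³/(6·12)-16·(9-(24/5))²/2+(64/25)·9)/20000 = 549/250000 m
Load 2 — uniform load w=14 kN/m over full span:
  y_2 = -wx(L³-2Lx²+x³)/(24EI) = -14·9·(12³-2·12·9²+9³)/(24·20000) = -10773/80000 m
Load 3 — applied couple M₀=-16 kN·m at a=6 m (b=L-a=6):
  y_3 = (M₀x³/(6L)-M₀(x-a)²/2+C₁x)/EI  [x>a] with C₁=M₀(3b²-L²)/(6L)=8 = ((-16)·9³/(6·12)-(-16)·(9-6)²/2+8·9)/20000 = -9/10000 m
Superposition: y = Σ y_i = -266733/2000000 m ≈ -0.133366 m

y(9) = -266733/2000000 m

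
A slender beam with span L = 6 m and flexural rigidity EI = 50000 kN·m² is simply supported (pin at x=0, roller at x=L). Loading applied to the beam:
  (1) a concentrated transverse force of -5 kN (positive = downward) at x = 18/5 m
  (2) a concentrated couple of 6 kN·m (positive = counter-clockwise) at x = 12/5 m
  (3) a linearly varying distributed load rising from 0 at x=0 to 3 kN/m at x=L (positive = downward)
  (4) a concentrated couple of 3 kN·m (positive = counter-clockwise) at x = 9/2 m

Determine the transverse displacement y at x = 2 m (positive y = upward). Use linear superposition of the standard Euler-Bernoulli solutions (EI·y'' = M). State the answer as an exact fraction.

Load 1 — point force P=-5 kN at a=18/5 m (b=L-a=12/5):
  y_1 = -Pbx(L²-b²-x²)/(6LEI)  [x≤a] = -(-5)·(12/5)·2·(6²-(12/5)²-2²)/(6·6·50000) = 82/234375 m
Load 2 — applied couple M₀=6 kN·m at a=12/5 m (b=L-a=18/5):
  y_2 = (M₀x³/(6L)+C₁x)/EI  [x≤a] with C₁=M₀(3b²-L²)/(6L)=12/25 = (6·2³/(6·6)+(12/25)·2)/50000 = 43/937500 m
Load 3 — triangular load w₀=3 kN/m (0→w₀ over full span):
  y_3 = -w₀x(7L⁴-10L²x²+3x⁴)/(360LEI) = -3·2·(7·6⁴-10·6²·2²+3·2⁴)/(360·6·50000) = -4/9375 m
Load 4 — applied couple M₀=3 kN·m at a=9/2 m (b=L-a=3/2):
  y_4 = (M₀x³/(6L)+C₁x)/EI  [x≤a] with C₁=M₀(3b²-L²)/(6L)=-39/16 = (3·2³/(6·6)+(-39/16)·2)/50000 = -101/1200000 m
Superposition: y = Σ y_i = -1151/10000000 m ≈ -0.000115 m

y(2) = -1151/10000000 m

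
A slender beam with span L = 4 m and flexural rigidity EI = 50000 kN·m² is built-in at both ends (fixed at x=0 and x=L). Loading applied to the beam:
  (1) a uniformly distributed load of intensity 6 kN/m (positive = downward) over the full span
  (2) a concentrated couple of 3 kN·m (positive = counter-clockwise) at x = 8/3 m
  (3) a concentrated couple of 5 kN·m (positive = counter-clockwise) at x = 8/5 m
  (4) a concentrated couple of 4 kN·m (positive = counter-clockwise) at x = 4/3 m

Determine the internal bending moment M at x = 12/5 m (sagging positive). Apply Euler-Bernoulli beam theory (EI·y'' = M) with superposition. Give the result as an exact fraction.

Load 1 — uniform load w=6 kN/m over full span:
  M_1 = wLx/2 - wL²/12 - wx²/2 = 6·4·(12/5)/2 - 6·4²/12 - 6·(12/5)²/2 = 88/25 kN·m
Load 2 — applied couple M₀=3 kN·m at a=8/3 m (b=L-a=4/3):
  M_2 = R_Ax - M_A  [x≤a] with R_A=1, M_A=1 = 1·(12/5) - 1 = 7/5 kN·m
Load 3 — applied couple M₀=5 kN·m at a=8/5 m (b=L-a=12/5):
  M_3 = R_Ax - M_A - M₀  [x>a] with R_A=9/5, M_A=3/5 = (9/5)·(12/5) - (3/5) - 5 = -32/25 kN·m
Load 4 — applied couple M₀=4 kN·m at a=4/3 m (b=L-a=8/3):
  M_4 = R_Ax - M_A - M₀  [x>a] with R_A=4/3, M_A=0 = (4/3)·(12/5) - 0 - 4 = -4/5 kN·m
Superposition: M = Σ M_i = 71/25 kN·m ≈ 2.840000 kN·m

M(12/5) = 71/25 kN·m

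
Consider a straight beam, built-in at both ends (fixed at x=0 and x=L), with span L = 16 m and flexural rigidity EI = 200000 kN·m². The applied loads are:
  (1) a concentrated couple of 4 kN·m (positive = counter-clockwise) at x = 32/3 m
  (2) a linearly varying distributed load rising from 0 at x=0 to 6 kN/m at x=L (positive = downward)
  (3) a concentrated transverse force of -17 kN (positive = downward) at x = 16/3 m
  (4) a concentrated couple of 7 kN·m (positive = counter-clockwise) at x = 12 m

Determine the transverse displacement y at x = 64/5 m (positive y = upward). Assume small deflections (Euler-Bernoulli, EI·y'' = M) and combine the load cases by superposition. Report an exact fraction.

y(64/5) = -26423287/31640625000 m

Load 1 — applied couple M₀=4 kN·m at a=32/3 m (b=L-a=16/3):
  y_1 = (R_Ax³/6 - M_Ax²/2 - M₀(x-a)²/2)/EI  [x>a] with R_A=1/3, M_A=4/3 = ((1/3)·(64/5)³/6 - (4/3)·(64/5)²/2 - 4·((64/5)-(32/3))²/2)/200000 = -32/3515625 m
Load 2 — triangular load w₀=6 kN/m (0→w₀ over full span):
  y_2 = -w₀x²(L-x)²(x+2L)/(120LEI) = -6·(64/5)²·(16-(64/5))²·((64/5)+2·16)/(120·16·200000) = -57344/48828125 m
Load 3 — point force P=-17 kN at a=16/3 m (b=L-a=32/3):
  y_3 = -Pa²(L-x)²(3bL-(3b+a)(L-x))/(6L³EI)  [x>a] = -(-17)·(16/3)²·(16-(64/5))²·(3·(32/3)·16-(3·(32/3)+(16/3))·(16-(64/5)))/(6·16³·200000) = 12512/31640625 m
Load 4 — applied couple M₀=7 kN·m at a=12 m (b=L-a=4):
  y_4 = (R_Ax³/6 - M_Ax²/2 - M₀(x-a)²/2)/EI  [x>a] with R_A=63/128, M_A=35/16 = ((63/128)·(64/5)³/6 - (35/16)·(64/5)²/2 - 7·((64/5)-12)²/2)/200000 = -147/3125000 m
Superposition: y = Σ y_i = -26423287/31640625000 m ≈ -0.000835 m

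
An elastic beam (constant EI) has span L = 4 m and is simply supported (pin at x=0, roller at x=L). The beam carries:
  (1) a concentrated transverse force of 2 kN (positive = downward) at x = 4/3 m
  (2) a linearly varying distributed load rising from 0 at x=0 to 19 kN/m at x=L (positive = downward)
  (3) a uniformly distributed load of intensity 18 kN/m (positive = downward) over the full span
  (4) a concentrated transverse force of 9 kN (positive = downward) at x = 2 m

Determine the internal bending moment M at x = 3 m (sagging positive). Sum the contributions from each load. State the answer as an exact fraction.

M(3) = 1171/24 kN·m

Load 1 — point force P=2 kN at a=4/3 m (b=L-a=8/3):
  M_1 = Pa(L-x)/L  [x>a] = 2·(4/3)·(4-3)/4 = 2/3 kN·m
Load 2 — triangular load w₀=19 kN/m (0→w₀ over full span):
  M_2 = w₀Lx/6 - w₀x³/(6L) = 19·4·3/6 - 19·3³/(6·4) = 133/8 kN·m
Load 3 — uniform load w=18 kN/m over full span:
  M_3 = wx(L-x)/2 = 18·3·(4-3)/2 = 27 kN·m
Load 4 — point force P=9 kN at a=2 m (b=L-a=2):
  M_4 = Pa(L-x)/L  [x>a] = 9·2·(4-3)/4 = 9/2 kN·m
Superposition: M = Σ M_i = 1171/24 kN·m ≈ 48.791667 kN·m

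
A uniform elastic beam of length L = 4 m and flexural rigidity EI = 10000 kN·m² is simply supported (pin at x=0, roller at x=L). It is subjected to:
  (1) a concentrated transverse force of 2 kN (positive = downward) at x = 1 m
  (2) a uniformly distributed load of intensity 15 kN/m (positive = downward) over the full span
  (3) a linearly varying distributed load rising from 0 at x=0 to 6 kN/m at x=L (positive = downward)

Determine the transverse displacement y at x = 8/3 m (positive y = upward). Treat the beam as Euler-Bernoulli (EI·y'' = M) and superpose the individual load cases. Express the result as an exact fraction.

y(8/3) = -13093/2430000 m

Load 1 — point force P=2 kN at a=1 m (b=L-a=3):
  y_1 = -Pa(L-x)(2Lx-a²-x²)/(6LEI)  [x>a] = -2·1·(4-(8/3))·(2·4·(8/3)-1²-(8/3)²)/(6·4·10000) = -119/810000 m
Load 2 — uniform load w=15 kN/m over full span:
  y_2 = -wx(L³-2Lx²+x³)/(24EI) = -15·(8/3)·(4³-2·4·(8/3)²+(8/3)³)/(24·10000) = -44/10125 m
Load 3 — triangular load w₀=6 kN/m (0→w₀ over full span):
  y_3 = -w₀x(7L⁴-10L²x²+3x⁴)/(360LEI) = -6·(8/3)·(7·4⁴-10·4²·(8/3)²+3·(8/3)⁴)/(360·4·10000) = -136/151875 m
Superposition: y = Σ y_i = -13093/2430000 m ≈ -0.005388 m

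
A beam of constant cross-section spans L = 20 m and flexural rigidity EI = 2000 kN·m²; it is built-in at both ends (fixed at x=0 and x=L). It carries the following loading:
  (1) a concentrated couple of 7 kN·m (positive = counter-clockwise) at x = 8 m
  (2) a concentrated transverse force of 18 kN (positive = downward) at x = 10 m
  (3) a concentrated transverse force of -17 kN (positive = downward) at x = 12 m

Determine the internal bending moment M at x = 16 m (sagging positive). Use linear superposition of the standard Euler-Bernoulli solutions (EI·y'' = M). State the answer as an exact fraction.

Load 1 — applied couple M₀=7 kN·m at a=8 m (b=L-a=12):
  M_1 = R_Ax - M_A - M₀  [x>a] with R_A=63/125, M_A=21/25 = (63/125)·16 - (21/25) - 7 = 28/125 kN·m
Load 2 — point force P=18 kN at a=10 m (b=L-a=10):
  M_2 = Pa²(a+3b)(L-x)/L³ - Pa²b/L²  [x>a] = 18·10²·(10+3·10)·(20-16)/20³ - 18·10²·10/20² = -9 kN·m
Load 3 — point force P=-17 kN at a=12 m (b=L-a=8):
  M_3 = Pa²(a+3b)(L-x)/L³ - Pa²b/L²  [x>a] = (-17)·12²·(12+3·8)·(20-16)/20³ - (-17)·12²·8/20² = 612/125 kN·m
Superposition: M = Σ M_i = -97/25 kN·m ≈ -3.880000 kN·m

M(16) = -97/25 kN·m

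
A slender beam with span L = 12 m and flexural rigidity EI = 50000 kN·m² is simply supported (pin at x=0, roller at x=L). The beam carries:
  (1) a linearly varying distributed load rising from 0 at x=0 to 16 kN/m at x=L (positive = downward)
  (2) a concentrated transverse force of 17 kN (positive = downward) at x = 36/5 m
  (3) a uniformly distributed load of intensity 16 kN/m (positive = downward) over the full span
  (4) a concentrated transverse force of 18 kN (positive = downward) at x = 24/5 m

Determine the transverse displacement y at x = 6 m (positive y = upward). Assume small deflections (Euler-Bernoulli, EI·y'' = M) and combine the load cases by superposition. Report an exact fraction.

Load 1 — triangular load w₀=16 kN/m (0→w₀ over full span):
  y_1 = -w₀x(7L⁴-10L²x²+3x⁴)/(360LEI) = -16·6·(7·12⁴-10·12²·6²+3·6⁴)/(360·12·50000) = -27/625 m
Load 2 — point force P=17 kN at a=36/5 m (b=L-a=24/5):
  y_2 = -Pbx(L²-b²-x²)/(6LEI)  [x≤a] = -17·(24/5)·6·(12²-(24/5)²-6²)/(6·12·50000) = -9027/781250 m
Load 3 — uniform load w=16 kN/m over full span:
  y_3 = -wx(L³-2Lx²+x³)/(24EI) = -16·6·(12³-2·12·6²+6³)/(24·50000) = -54/625 m
Load 4 — point force P=18 kN at a=24/5 m (b=L-a=36/5):
  y_4 = -Pa(L-x)(2Lx-a²-x²)/(6LEI)  [x>a] = -18·(24/5)·(12-6)·(2·12·6-(24/5)²-6²)/(6·12·50000) = -4779/390625 m
Superposition: y = Σ y_i = -23967/156250 m ≈ -0.153389 m

y(6) = -23967/156250 m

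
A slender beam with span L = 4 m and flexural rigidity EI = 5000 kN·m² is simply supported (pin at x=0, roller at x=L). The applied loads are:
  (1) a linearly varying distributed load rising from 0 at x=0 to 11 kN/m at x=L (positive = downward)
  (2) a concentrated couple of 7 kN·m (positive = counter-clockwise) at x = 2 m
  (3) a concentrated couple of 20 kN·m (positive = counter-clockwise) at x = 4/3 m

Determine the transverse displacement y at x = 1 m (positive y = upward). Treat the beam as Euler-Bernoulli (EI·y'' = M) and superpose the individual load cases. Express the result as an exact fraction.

Load 1 — triangular load w₀=11 kN/m (0→w₀ over full span):
  y_1 = -w₀x(7L⁴-10L²x²+3x⁴)/(360LEI) = -11·1·(7·4⁴-10·4²·1²+3·1⁴)/(360·4·5000) = -1199/480000 m
Load 2 — applied couple M₀=7 kN·m at a=2 m (b=L-a=2):
  y_2 = (M₀x³/(6L)+C₁x)/EI  [x≤a] with C₁=M₀(3b²-L²)/(6L)=-7/6 = (7·1³/(6·4)+(-7/6)·1)/5000 = -7/40000 m
Load 3 — applied couple M₀=20 kN·m at a=4/3 m (b=L-a=8/3):
  y_3 = (M₀x³/(6L)+C₁x)/EI  [x≤a] with C₁=M₀(3b²-L²)/(6L)=40/9 = (20·1³/(6·4)+(40/9)·1)/5000 = 19/18000 m
Superposition: y = Σ y_i = -2329/1440000 m ≈ -0.001617 m

y(1) = -2329/1440000 m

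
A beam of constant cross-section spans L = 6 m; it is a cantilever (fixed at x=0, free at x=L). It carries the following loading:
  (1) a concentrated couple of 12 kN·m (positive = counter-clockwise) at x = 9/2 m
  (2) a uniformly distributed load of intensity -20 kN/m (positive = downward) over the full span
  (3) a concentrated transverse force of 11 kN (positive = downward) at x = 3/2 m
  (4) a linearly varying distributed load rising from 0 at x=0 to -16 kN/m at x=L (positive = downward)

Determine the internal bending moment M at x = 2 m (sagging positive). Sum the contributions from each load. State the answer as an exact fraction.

M(2) = 2444/9 kN·m

Load 1 — applied couple M₀=12 kN·m at a=9/2 m (b=L-a=3/2):
  M_1 = M₀  [x≤a] = 12 = 12 kN·m
Load 2 — uniform load w=-20 kN/m over full span:
  M_2 = -w(L-x)²/2 = -(-20)·(6-2)²/2 = 160 kN·m
Load 3 — point force P=11 kN at a=3/2 m (b=L-a=9/2):
  M_3 = 0  [x>a] = 0 kN·m
Load 4 — triangular load w₀=-16 kN/m (0→w₀ over full span):
  M_4 = w₀Lx/2 - w₀L²/3 - w₀x³/(6L) = (-16)·6·2/2 - (-16)·6²/3 - (-16)·2³/(6·6) = 896/9 kN·m
Superposition: M = Σ M_i = 2444/9 kN·m ≈ 271.555556 kN·m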